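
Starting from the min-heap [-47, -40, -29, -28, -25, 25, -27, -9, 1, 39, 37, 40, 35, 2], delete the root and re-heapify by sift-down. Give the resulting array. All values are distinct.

[-40, -28, -29, -9, -25, 25, -27, 2, 1, 39, 37, 40, 35]

remove root -47; move last element 2 to root → [2, -40, -29, -28, -25, 25, -27, -9, 1, 39, 37, 40, 35]
2 vs smaller child -40 at index 1, swap → [-40, 2, -29, -28, -25, 25, -27, -9, 1, 39, 37, 40, 35]
2 vs smaller child -28 at index 3, swap → [-40, -28, -29, 2, -25, 25, -27, -9, 1, 39, 37, 40, 35]
2 vs smaller child -9 at index 7, swap → [-40, -28, -29, -9, -25, 25, -27, 2, 1, 39, 37, 40, 35]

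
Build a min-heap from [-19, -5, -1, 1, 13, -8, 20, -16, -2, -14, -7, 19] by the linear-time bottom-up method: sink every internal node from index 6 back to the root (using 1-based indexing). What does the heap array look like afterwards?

[-19, -16, -8, -5, -14, -1, 20, 1, -2, 13, -7, 19]

sift down from index 6: already satisfies heap property
sift down from index 5:
  13 vs smaller child -14 at index 10, swap → [-19, -5, -1, 1, -14, -8, 20, -16, -2, 13, -7, 19]
sift down from index 4:
  1 vs smaller child -16 at index 8, swap → [-19, -5, -1, -16, -14, -8, 20, 1, -2, 13, -7, 19]
sift down from index 3:
  -1 vs smaller child -8 at index 6, swap → [-19, -5, -8, -16, -14, -1, 20, 1, -2, 13, -7, 19]
sift down from index 2:
  -5 vs smaller child -16 at index 4, swap → [-19, -16, -8, -5, -14, -1, 20, 1, -2, 13, -7, 19]
sift down from index 1: already satisfies heap property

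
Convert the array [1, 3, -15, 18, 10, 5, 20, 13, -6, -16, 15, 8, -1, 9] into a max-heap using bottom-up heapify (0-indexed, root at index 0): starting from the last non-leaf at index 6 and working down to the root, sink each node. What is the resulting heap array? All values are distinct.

[20, 18, 9, 13, 15, 8, 1, 3, -6, -16, 10, 5, -1, -15]

sift down from index 6: already satisfies heap property
sift down from index 5:
  5 vs larger child 8 at index 11, swap → [1, 3, -15, 18, 10, 8, 20, 13, -6, -16, 15, 5, -1, 9]
sift down from index 4:
  10 vs larger child 15 at index 10, swap → [1, 3, -15, 18, 15, 8, 20, 13, -6, -16, 10, 5, -1, 9]
sift down from index 3: already satisfies heap property
sift down from index 2:
  -15 vs larger child 20 at index 6, swap → [1, 3, 20, 18, 15, 8, -15, 13, -6, -16, 10, 5, -1, 9]
  -15 vs only child 9 at index 13, swap → [1, 3, 20, 18, 15, 8, 9, 13, -6, -16, 10, 5, -1, -15]
sift down from index 1:
  3 vs larger child 18 at index 3, swap → [1, 18, 20, 3, 15, 8, 9, 13, -6, -16, 10, 5, -1, -15]
  3 vs larger child 13 at index 7, swap → [1, 18, 20, 13, 15, 8, 9, 3, -6, -16, 10, 5, -1, -15]
sift down from index 0:
  1 vs larger child 20 at index 2, swap → [20, 18, 1, 13, 15, 8, 9, 3, -6, -16, 10, 5, -1, -15]
  1 vs larger child 9 at index 6, swap → [20, 18, 9, 13, 15, 8, 1, 3, -6, -16, 10, 5, -1, -15]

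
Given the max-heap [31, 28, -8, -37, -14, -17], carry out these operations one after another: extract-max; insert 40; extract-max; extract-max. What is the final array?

extract-max → returns 31:
  remove root 31; move last element -17 to root → [-17, 28, -8, -37, -14]
  -17 vs larger child 28 at index 1, swap → [28, -17, -8, -37, -14]
  -17 vs larger child -14 at index 4, swap → [28, -14, -8, -37, -17]
insert 40:
  append 40 at index 5 → [28, -14, -8, -37, -17, 40]
  40 > parent -8 at index 2, swap → [28, -14, 40, -37, -17, -8]
  40 > parent 28 at index 0, swap → [40, -14, 28, -37, -17, -8]
extract-max → returns 40:
  remove root 40; move last element -8 to root → [-8, -14, 28, -37, -17]
  -8 vs larger child 28 at index 2, swap → [28, -14, -8, -37, -17]
extract-max → returns 28:
  remove root 28; move last element -17 to root → [-17, -14, -8, -37]
  -17 vs larger child -8 at index 2, swap → [-8, -14, -17, -37]

[-8, -14, -17, -37]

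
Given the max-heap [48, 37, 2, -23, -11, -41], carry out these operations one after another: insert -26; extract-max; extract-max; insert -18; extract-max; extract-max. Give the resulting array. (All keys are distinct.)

insert -26:
  append -26 at index 6 → [48, 37, 2, -23, -11, -41, -26] (no swap needed)
extract-max → returns 48:
  remove root 48; move last element -26 to root → [-26, 37, 2, -23, -11, -41]
  -26 vs larger child 37 at index 1, swap → [37, -26, 2, -23, -11, -41]
  -26 vs larger child -11 at index 4, swap → [37, -11, 2, -23, -26, -41]
extract-max → returns 37:
  remove root 37; move last element -41 to root → [-41, -11, 2, -23, -26]
  -41 vs larger child 2 at index 2, swap → [2, -11, -41, -23, -26]
insert -18:
  append -18 at index 5 → [2, -11, -41, -23, -26, -18]
  -18 > parent -41 at index 2, swap → [2, -11, -18, -23, -26, -41]
extract-max → returns 2:
  remove root 2; move last element -41 to root → [-41, -11, -18, -23, -26]
  -41 vs larger child -11 at index 1, swap → [-11, -41, -18, -23, -26]
  -41 vs larger child -23 at index 3, swap → [-11, -23, -18, -41, -26]
extract-max → returns -11:
  remove root -11; move last element -26 to root → [-26, -23, -18, -41]
  -26 vs larger child -18 at index 2, swap → [-18, -23, -26, -41]

[-18, -23, -26, -41]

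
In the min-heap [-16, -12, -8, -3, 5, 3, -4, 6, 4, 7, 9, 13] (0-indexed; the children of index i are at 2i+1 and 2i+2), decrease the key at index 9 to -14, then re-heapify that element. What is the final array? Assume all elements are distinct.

set index 9 from 7 to -14 → [-16, -12, -8, -3, 5, 3, -4, 6, 4, -14, 9, 13]
-14 < parent 5 at index 4, swap → [-16, -12, -8, -3, -14, 3, -4, 6, 4, 5, 9, 13]
-14 < parent -12 at index 1, swap → [-16, -14, -8, -3, -12, 3, -4, 6, 4, 5, 9, 13]

[-16, -14, -8, -3, -12, 3, -4, 6, 4, 5, 9, 13]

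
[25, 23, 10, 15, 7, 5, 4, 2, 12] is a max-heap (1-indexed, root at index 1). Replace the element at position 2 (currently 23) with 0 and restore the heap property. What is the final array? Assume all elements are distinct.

set index 2 from 23 to 0 → [25, 0, 10, 15, 7, 5, 4, 2, 12]
0 vs larger child 15 at index 4, swap → [25, 15, 10, 0, 7, 5, 4, 2, 12]
0 vs larger child 12 at index 9, swap → [25, 15, 10, 12, 7, 5, 4, 2, 0]

[25, 15, 10, 12, 7, 5, 4, 2, 0]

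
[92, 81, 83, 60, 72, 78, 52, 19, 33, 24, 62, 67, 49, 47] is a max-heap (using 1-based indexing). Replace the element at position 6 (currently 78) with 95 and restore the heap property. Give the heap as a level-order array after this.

set index 6 from 78 to 95 → [92, 81, 83, 60, 72, 95, 52, 19, 33, 24, 62, 67, 49, 47]
95 > parent 83 at index 3, swap → [92, 81, 95, 60, 72, 83, 52, 19, 33, 24, 62, 67, 49, 47]
95 > parent 92 at index 1, swap → [95, 81, 92, 60, 72, 83, 52, 19, 33, 24, 62, 67, 49, 47]

[95, 81, 92, 60, 72, 83, 52, 19, 33, 24, 62, 67, 49, 47]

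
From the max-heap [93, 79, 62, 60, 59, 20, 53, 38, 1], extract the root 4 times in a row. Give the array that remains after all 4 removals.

[59, 38, 53, 20, 1]

extract-max #1 returns 93:
  remove root 93; move last element 1 to root → [1, 79, 62, 60, 59, 20, 53, 38]
  1 vs larger child 79 at index 1, swap → [79, 1, 62, 60, 59, 20, 53, 38]
  1 vs larger child 60 at index 3, swap → [79, 60, 62, 1, 59, 20, 53, 38]
  1 vs only child 38 at index 7, swap → [79, 60, 62, 38, 59, 20, 53, 1]
extract-max #2 returns 79:
  remove root 79; move last element 1 to root → [1, 60, 62, 38, 59, 20, 53]
  1 vs larger child 62 at index 2, swap → [62, 60, 1, 38, 59, 20, 53]
  1 vs larger child 53 at index 6, swap → [62, 60, 53, 38, 59, 20, 1]
extract-max #3 returns 62:
  remove root 62; move last element 1 to root → [1, 60, 53, 38, 59, 20]
  1 vs larger child 60 at index 1, swap → [60, 1, 53, 38, 59, 20]
  1 vs larger child 59 at index 4, swap → [60, 59, 53, 38, 1, 20]
extract-max #4 returns 60:
  remove root 60; move last element 20 to root → [20, 59, 53, 38, 1]
  20 vs larger child 59 at index 1, swap → [59, 20, 53, 38, 1]
  20 vs larger child 38 at index 3, swap → [59, 38, 53, 20, 1]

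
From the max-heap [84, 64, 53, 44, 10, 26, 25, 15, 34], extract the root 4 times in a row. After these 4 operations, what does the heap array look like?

[34, 25, 26, 15, 10]

extract-max #1 returns 84:
  remove root 84; move last element 34 to root → [34, 64, 53, 44, 10, 26, 25, 15]
  34 vs larger child 64 at index 1, swap → [64, 34, 53, 44, 10, 26, 25, 15]
  34 vs larger child 44 at index 3, swap → [64, 44, 53, 34, 10, 26, 25, 15]
extract-max #2 returns 64:
  remove root 64; move last element 15 to root → [15, 44, 53, 34, 10, 26, 25]
  15 vs larger child 53 at index 2, swap → [53, 44, 15, 34, 10, 26, 25]
  15 vs larger child 26 at index 5, swap → [53, 44, 26, 34, 10, 15, 25]
extract-max #3 returns 53:
  remove root 53; move last element 25 to root → [25, 44, 26, 34, 10, 15]
  25 vs larger child 44 at index 1, swap → [44, 25, 26, 34, 10, 15]
  25 vs larger child 34 at index 3, swap → [44, 34, 26, 25, 10, 15]
extract-max #4 returns 44:
  remove root 44; move last element 15 to root → [15, 34, 26, 25, 10]
  15 vs larger child 34 at index 1, swap → [34, 15, 26, 25, 10]
  15 vs larger child 25 at index 3, swap → [34, 25, 26, 15, 10]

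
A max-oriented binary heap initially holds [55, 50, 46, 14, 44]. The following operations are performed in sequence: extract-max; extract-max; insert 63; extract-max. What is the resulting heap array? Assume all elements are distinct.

[46, 44, 14]

extract-max → returns 55:
  remove root 55; move last element 44 to root → [44, 50, 46, 14]
  44 vs larger child 50 at index 1, swap → [50, 44, 46, 14]
extract-max → returns 50:
  remove root 50; move last element 14 to root → [14, 44, 46]
  14 vs larger child 46 at index 2, swap → [46, 44, 14]
insert 63:
  append 63 at index 3 → [46, 44, 14, 63]
  63 > parent 44 at index 1, swap → [46, 63, 14, 44]
  63 > parent 46 at index 0, swap → [63, 46, 14, 44]
extract-max → returns 63:
  remove root 63; move last element 44 to root → [44, 46, 14]
  44 vs larger child 46 at index 1, swap → [46, 44, 14]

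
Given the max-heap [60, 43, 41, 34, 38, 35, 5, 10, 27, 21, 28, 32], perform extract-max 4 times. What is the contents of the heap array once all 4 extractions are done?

extract-max #1 returns 60:
  remove root 60; move last element 32 to root → [32, 43, 41, 34, 38, 35, 5, 10, 27, 21, 28]
  32 vs larger child 43 at index 1, swap → [43, 32, 41, 34, 38, 35, 5, 10, 27, 21, 28]
  32 vs larger child 38 at index 4, swap → [43, 38, 41, 34, 32, 35, 5, 10, 27, 21, 28]
extract-max #2 returns 43:
  remove root 43; move last element 28 to root → [28, 38, 41, 34, 32, 35, 5, 10, 27, 21]
  28 vs larger child 41 at index 2, swap → [41, 38, 28, 34, 32, 35, 5, 10, 27, 21]
  28 vs larger child 35 at index 5, swap → [41, 38, 35, 34, 32, 28, 5, 10, 27, 21]
extract-max #3 returns 41:
  remove root 41; move last element 21 to root → [21, 38, 35, 34, 32, 28, 5, 10, 27]
  21 vs larger child 38 at index 1, swap → [38, 21, 35, 34, 32, 28, 5, 10, 27]
  21 vs larger child 34 at index 3, swap → [38, 34, 35, 21, 32, 28, 5, 10, 27]
  21 vs larger child 27 at index 8, swap → [38, 34, 35, 27, 32, 28, 5, 10, 21]
extract-max #4 returns 38:
  remove root 38; move last element 21 to root → [21, 34, 35, 27, 32, 28, 5, 10]
  21 vs larger child 35 at index 2, swap → [35, 34, 21, 27, 32, 28, 5, 10]
  21 vs larger child 28 at index 5, swap → [35, 34, 28, 27, 32, 21, 5, 10]

[35, 34, 28, 27, 32, 21, 5, 10]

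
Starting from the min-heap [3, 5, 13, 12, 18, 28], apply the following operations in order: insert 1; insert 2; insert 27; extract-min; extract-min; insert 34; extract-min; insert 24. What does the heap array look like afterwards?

[5, 12, 13, 24, 18, 28, 27, 34]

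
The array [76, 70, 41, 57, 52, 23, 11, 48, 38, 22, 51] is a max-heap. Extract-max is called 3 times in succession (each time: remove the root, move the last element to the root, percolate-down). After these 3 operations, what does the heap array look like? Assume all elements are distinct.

extract-max #1 returns 76:
  remove root 76; move last element 51 to root → [51, 70, 41, 57, 52, 23, 11, 48, 38, 22]
  51 vs larger child 70 at index 1, swap → [70, 51, 41, 57, 52, 23, 11, 48, 38, 22]
  51 vs larger child 57 at index 3, swap → [70, 57, 41, 51, 52, 23, 11, 48, 38, 22]
extract-max #2 returns 70:
  remove root 70; move last element 22 to root → [22, 57, 41, 51, 52, 23, 11, 48, 38]
  22 vs larger child 57 at index 1, swap → [57, 22, 41, 51, 52, 23, 11, 48, 38]
  22 vs larger child 52 at index 4, swap → [57, 52, 41, 51, 22, 23, 11, 48, 38]
extract-max #3 returns 57:
  remove root 57; move last element 38 to root → [38, 52, 41, 51, 22, 23, 11, 48]
  38 vs larger child 52 at index 1, swap → [52, 38, 41, 51, 22, 23, 11, 48]
  38 vs larger child 51 at index 3, swap → [52, 51, 41, 38, 22, 23, 11, 48]
  38 vs only child 48 at index 7, swap → [52, 51, 41, 48, 22, 23, 11, 38]

[52, 51, 41, 48, 22, 23, 11, 38]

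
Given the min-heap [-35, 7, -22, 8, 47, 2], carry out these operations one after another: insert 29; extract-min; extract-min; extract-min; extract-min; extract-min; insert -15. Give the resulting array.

insert 29:
  append 29 at index 6 → [-35, 7, -22, 8, 47, 2, 29] (no swap needed)
extract-min → returns -35:
  remove root -35; move last element 29 to root → [29, 7, -22, 8, 47, 2]
  29 vs smaller child -22 at index 2, swap → [-22, 7, 29, 8, 47, 2]
  29 vs only child 2 at index 5, swap → [-22, 7, 2, 8, 47, 29]
extract-min → returns -22:
  remove root -22; move last element 29 to root → [29, 7, 2, 8, 47]
  29 vs smaller child 2 at index 2, swap → [2, 7, 29, 8, 47]
extract-min → returns 2:
  remove root 2; move last element 47 to root → [47, 7, 29, 8]
  47 vs smaller child 7 at index 1, swap → [7, 47, 29, 8]
  47 vs only child 8 at index 3, swap → [7, 8, 29, 47]
extract-min → returns 7:
  remove root 7; move last element 47 to root → [47, 8, 29]
  47 vs smaller child 8 at index 1, swap → [8, 47, 29]
extract-min → returns 8:
  remove root 8; move last element 29 to root → [29, 47] (no swap needed)
insert -15:
  append -15 at index 2 → [29, 47, -15]
  -15 < parent 29 at index 0, swap → [-15, 47, 29]

[-15, 47, 29]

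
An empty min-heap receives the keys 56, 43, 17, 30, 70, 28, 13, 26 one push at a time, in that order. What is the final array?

[13, 26, 17, 30, 70, 43, 28, 56]

Insert 56:
  append 56 at index 0 → [56] (no swap needed)
Insert 43:
  append 43 at index 1 → [56, 43]
  43 < parent 56 at index 0, swap → [43, 56]
Insert 17:
  append 17 at index 2 → [43, 56, 17]
  17 < parent 43 at index 0, swap → [17, 56, 43]
Insert 30:
  append 30 at index 3 → [17, 56, 43, 30]
  30 < parent 56 at index 1, swap → [17, 30, 43, 56]
Insert 70:
  append 70 at index 4 → [17, 30, 43, 56, 70] (no swap needed)
Insert 28:
  append 28 at index 5 → [17, 30, 43, 56, 70, 28]
  28 < parent 43 at index 2, swap → [17, 30, 28, 56, 70, 43]
Insert 13:
  append 13 at index 6 → [17, 30, 28, 56, 70, 43, 13]
  13 < parent 28 at index 2, swap → [17, 30, 13, 56, 70, 43, 28]
  13 < parent 17 at index 0, swap → [13, 30, 17, 56, 70, 43, 28]
Insert 26:
  append 26 at index 7 → [13, 30, 17, 56, 70, 43, 28, 26]
  26 < parent 56 at index 3, swap → [13, 30, 17, 26, 70, 43, 28, 56]
  26 < parent 30 at index 1, swap → [13, 26, 17, 30, 70, 43, 28, 56]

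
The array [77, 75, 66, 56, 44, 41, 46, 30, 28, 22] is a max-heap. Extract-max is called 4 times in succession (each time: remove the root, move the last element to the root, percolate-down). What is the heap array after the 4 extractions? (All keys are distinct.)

extract-max #1 returns 77:
  remove root 77; move last element 22 to root → [22, 75, 66, 56, 44, 41, 46, 30, 28]
  22 vs larger child 75 at index 1, swap → [75, 22, 66, 56, 44, 41, 46, 30, 28]
  22 vs larger child 56 at index 3, swap → [75, 56, 66, 22, 44, 41, 46, 30, 28]
  22 vs larger child 30 at index 7, swap → [75, 56, 66, 30, 44, 41, 46, 22, 28]
extract-max #2 returns 75:
  remove root 75; move last element 28 to root → [28, 56, 66, 30, 44, 41, 46, 22]
  28 vs larger child 66 at index 2, swap → [66, 56, 28, 30, 44, 41, 46, 22]
  28 vs larger child 46 at index 6, swap → [66, 56, 46, 30, 44, 41, 28, 22]
extract-max #3 returns 66:
  remove root 66; move last element 22 to root → [22, 56, 46, 30, 44, 41, 28]
  22 vs larger child 56 at index 1, swap → [56, 22, 46, 30, 44, 41, 28]
  22 vs larger child 44 at index 4, swap → [56, 44, 46, 30, 22, 41, 28]
extract-max #4 returns 56:
  remove root 56; move last element 28 to root → [28, 44, 46, 30, 22, 41]
  28 vs larger child 46 at index 2, swap → [46, 44, 28, 30, 22, 41]
  28 vs only child 41 at index 5, swap → [46, 44, 41, 30, 22, 28]

[46, 44, 41, 30, 22, 28]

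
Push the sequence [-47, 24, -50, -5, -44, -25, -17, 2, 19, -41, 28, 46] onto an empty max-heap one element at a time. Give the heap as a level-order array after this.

[46, 24, 28, 2, 19, -17, -25, -47, -5, -44, -41, -50]

Insert -47:
  append -47 at index 0 → [-47] (no swap needed)
Insert 24:
  append 24 at index 1 → [-47, 24]
  24 > parent -47 at index 0, swap → [24, -47]
Insert -50:
  append -50 at index 2 → [24, -47, -50] (no swap needed)
Insert -5:
  append -5 at index 3 → [24, -47, -50, -5]
  -5 > parent -47 at index 1, swap → [24, -5, -50, -47]
Insert -44:
  append -44 at index 4 → [24, -5, -50, -47, -44] (no swap needed)
Insert -25:
  append -25 at index 5 → [24, -5, -50, -47, -44, -25]
  -25 > parent -50 at index 2, swap → [24, -5, -25, -47, -44, -50]
Insert -17:
  append -17 at index 6 → [24, -5, -25, -47, -44, -50, -17]
  -17 > parent -25 at index 2, swap → [24, -5, -17, -47, -44, -50, -25]
Insert 2:
  append 2 at index 7 → [24, -5, -17, -47, -44, -50, -25, 2]
  2 > parent -47 at index 3, swap → [24, -5, -17, 2, -44, -50, -25, -47]
  2 > parent -5 at index 1, swap → [24, 2, -17, -5, -44, -50, -25, -47]
Insert 19:
  append 19 at index 8 → [24, 2, -17, -5, -44, -50, -25, -47, 19]
  19 > parent -5 at index 3, swap → [24, 2, -17, 19, -44, -50, -25, -47, -5]
  19 > parent 2 at index 1, swap → [24, 19, -17, 2, -44, -50, -25, -47, -5]
Insert -41:
  append -41 at index 9 → [24, 19, -17, 2, -44, -50, -25, -47, -5, -41]
  -41 > parent -44 at index 4, swap → [24, 19, -17, 2, -41, -50, -25, -47, -5, -44]
Insert 28:
  append 28 at index 10 → [24, 19, -17, 2, -41, -50, -25, -47, -5, -44, 28]
  28 > parent -41 at index 4, swap → [24, 19, -17, 2, 28, -50, -25, -47, -5, -44, -41]
  28 > parent 19 at index 1, swap → [24, 28, -17, 2, 19, -50, -25, -47, -5, -44, -41]
  28 > parent 24 at index 0, swap → [28, 24, -17, 2, 19, -50, -25, -47, -5, -44, -41]
Insert 46:
  append 46 at index 11 → [28, 24, -17, 2, 19, -50, -25, -47, -5, -44, -41, 46]
  46 > parent -50 at index 5, swap → [28, 24, -17, 2, 19, 46, -25, -47, -5, -44, -41, -50]
  46 > parent -17 at index 2, swap → [28, 24, 46, 2, 19, -17, -25, -47, -5, -44, -41, -50]
  46 > parent 28 at index 0, swap → [46, 24, 28, 2, 19, -17, -25, -47, -5, -44, -41, -50]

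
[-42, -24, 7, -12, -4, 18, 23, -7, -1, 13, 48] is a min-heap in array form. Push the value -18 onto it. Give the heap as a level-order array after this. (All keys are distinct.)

[-42, -24, -18, -12, -4, 7, 23, -7, -1, 13, 48, 18]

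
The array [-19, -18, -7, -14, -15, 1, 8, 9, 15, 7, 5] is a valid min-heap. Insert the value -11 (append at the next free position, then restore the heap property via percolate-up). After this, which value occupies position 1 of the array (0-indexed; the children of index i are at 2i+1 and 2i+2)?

append -11 at index 11 → [-19, -18, -7, -14, -15, 1, 8, 9, 15, 7, 5, -11]
-11 < parent 1 at index 5, swap → [-19, -18, -7, -14, -15, -11, 8, 9, 15, 7, 5, 1]
-11 < parent -7 at index 2, swap → [-19, -18, -11, -14, -15, -7, 8, 9, 15, 7, 5, 1]
resulting array: [-19, -18, -11, -14, -15, -7, 8, 9, 15, 7, 5, 1]

-18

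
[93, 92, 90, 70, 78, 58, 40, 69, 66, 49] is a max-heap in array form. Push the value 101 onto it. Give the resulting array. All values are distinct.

append 101 at index 10 → [93, 92, 90, 70, 78, 58, 40, 69, 66, 49, 101]
101 > parent 78 at index 4, swap → [93, 92, 90, 70, 101, 58, 40, 69, 66, 49, 78]
101 > parent 92 at index 1, swap → [93, 101, 90, 70, 92, 58, 40, 69, 66, 49, 78]
101 > parent 93 at index 0, swap → [101, 93, 90, 70, 92, 58, 40, 69, 66, 49, 78]

[101, 93, 90, 70, 92, 58, 40, 69, 66, 49, 78]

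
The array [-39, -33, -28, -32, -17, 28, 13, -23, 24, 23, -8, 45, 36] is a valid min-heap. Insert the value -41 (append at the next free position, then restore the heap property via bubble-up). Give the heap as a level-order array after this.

append -41 at index 13 → [-39, -33, -28, -32, -17, 28, 13, -23, 24, 23, -8, 45, 36, -41]
-41 < parent 13 at index 6, swap → [-39, -33, -28, -32, -17, 28, -41, -23, 24, 23, -8, 45, 36, 13]
-41 < parent -28 at index 2, swap → [-39, -33, -41, -32, -17, 28, -28, -23, 24, 23, -8, 45, 36, 13]
-41 < parent -39 at index 0, swap → [-41, -33, -39, -32, -17, 28, -28, -23, 24, 23, -8, 45, 36, 13]

[-41, -33, -39, -32, -17, 28, -28, -23, 24, 23, -8, 45, 36, 13]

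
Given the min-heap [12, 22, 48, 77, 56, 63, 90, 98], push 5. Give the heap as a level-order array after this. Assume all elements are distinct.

append 5 at index 8 → [12, 22, 48, 77, 56, 63, 90, 98, 5]
5 < parent 77 at index 3, swap → [12, 22, 48, 5, 56, 63, 90, 98, 77]
5 < parent 22 at index 1, swap → [12, 5, 48, 22, 56, 63, 90, 98, 77]
5 < parent 12 at index 0, swap → [5, 12, 48, 22, 56, 63, 90, 98, 77]

[5, 12, 48, 22, 56, 63, 90, 98, 77]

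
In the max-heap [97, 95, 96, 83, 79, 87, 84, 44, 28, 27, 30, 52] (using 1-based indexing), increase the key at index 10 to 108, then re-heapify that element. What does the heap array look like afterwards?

set index 10 from 27 to 108 → [97, 95, 96, 83, 79, 87, 84, 44, 28, 108, 30, 52]
108 > parent 79 at index 5, swap → [97, 95, 96, 83, 108, 87, 84, 44, 28, 79, 30, 52]
108 > parent 95 at index 2, swap → [97, 108, 96, 83, 95, 87, 84, 44, 28, 79, 30, 52]
108 > parent 97 at index 1, swap → [108, 97, 96, 83, 95, 87, 84, 44, 28, 79, 30, 52]

[108, 97, 96, 83, 95, 87, 84, 44, 28, 79, 30, 52]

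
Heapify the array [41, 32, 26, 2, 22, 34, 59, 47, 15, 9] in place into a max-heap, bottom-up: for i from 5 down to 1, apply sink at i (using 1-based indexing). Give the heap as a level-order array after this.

[59, 47, 41, 32, 22, 34, 26, 2, 15, 9]

sift down from index 5: already satisfies heap property
sift down from index 4:
  2 vs larger child 47 at index 8, swap → [41, 32, 26, 47, 22, 34, 59, 2, 15, 9]
sift down from index 3:
  26 vs larger child 59 at index 7, swap → [41, 32, 59, 47, 22, 34, 26, 2, 15, 9]
sift down from index 2:
  32 vs larger child 47 at index 4, swap → [41, 47, 59, 32, 22, 34, 26, 2, 15, 9]
sift down from index 1:
  41 vs larger child 59 at index 3, swap → [59, 47, 41, 32, 22, 34, 26, 2, 15, 9]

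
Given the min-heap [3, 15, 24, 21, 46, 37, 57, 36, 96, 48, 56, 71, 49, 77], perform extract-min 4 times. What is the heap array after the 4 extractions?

[36, 46, 37, 49, 48, 71, 57, 77, 96, 56]

extract-min #1 returns 3:
  remove root 3; move last element 77 to root → [77, 15, 24, 21, 46, 37, 57, 36, 96, 48, 56, 71, 49]
  77 vs smaller child 15 at index 1, swap → [15, 77, 24, 21, 46, 37, 57, 36, 96, 48, 56, 71, 49]
  77 vs smaller child 21 at index 3, swap → [15, 21, 24, 77, 46, 37, 57, 36, 96, 48, 56, 71, 49]
  77 vs smaller child 36 at index 7, swap → [15, 21, 24, 36, 46, 37, 57, 77, 96, 48, 56, 71, 49]
extract-min #2 returns 15:
  remove root 15; move last element 49 to root → [49, 21, 24, 36, 46, 37, 57, 77, 96, 48, 56, 71]
  49 vs smaller child 21 at index 1, swap → [21, 49, 24, 36, 46, 37, 57, 77, 96, 48, 56, 71]
  49 vs smaller child 36 at index 3, swap → [21, 36, 24, 49, 46, 37, 57, 77, 96, 48, 56, 71]
extract-min #3 returns 21:
  remove root 21; move last element 71 to root → [71, 36, 24, 49, 46, 37, 57, 77, 96, 48, 56]
  71 vs smaller child 24 at index 2, swap → [24, 36, 71, 49, 46, 37, 57, 77, 96, 48, 56]
  71 vs smaller child 37 at index 5, swap → [24, 36, 37, 49, 46, 71, 57, 77, 96, 48, 56]
extract-min #4 returns 24:
  remove root 24; move last element 56 to root → [56, 36, 37, 49, 46, 71, 57, 77, 96, 48]
  56 vs smaller child 36 at index 1, swap → [36, 56, 37, 49, 46, 71, 57, 77, 96, 48]
  56 vs smaller child 46 at index 4, swap → [36, 46, 37, 49, 56, 71, 57, 77, 96, 48]
  56 vs only child 48 at index 9, swap → [36, 46, 37, 49, 48, 71, 57, 77, 96, 56]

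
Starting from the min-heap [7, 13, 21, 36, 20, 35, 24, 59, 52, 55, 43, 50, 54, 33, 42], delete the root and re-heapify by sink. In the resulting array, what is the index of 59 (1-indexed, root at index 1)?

remove root 7; move last element 42 to root → [42, 13, 21, 36, 20, 35, 24, 59, 52, 55, 43, 50, 54, 33]
42 vs smaller child 13 at index 2, swap → [13, 42, 21, 36, 20, 35, 24, 59, 52, 55, 43, 50, 54, 33]
42 vs smaller child 20 at index 5, swap → [13, 20, 21, 36, 42, 35, 24, 59, 52, 55, 43, 50, 54, 33]
resulting array: [13, 20, 21, 36, 42, 35, 24, 59, 52, 55, 43, 50, 54, 33]

8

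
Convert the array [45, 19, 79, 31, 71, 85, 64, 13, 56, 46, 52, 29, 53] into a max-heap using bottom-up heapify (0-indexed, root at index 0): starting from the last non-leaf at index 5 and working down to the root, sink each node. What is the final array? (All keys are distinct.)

[85, 71, 79, 56, 52, 53, 64, 13, 31, 46, 19, 29, 45]

sift down from index 5: already satisfies heap property
sift down from index 4: already satisfies heap property
sift down from index 3:
  31 vs larger child 56 at index 8, swap → [45, 19, 79, 56, 71, 85, 64, 13, 31, 46, 52, 29, 53]
sift down from index 2:
  79 vs larger child 85 at index 5, swap → [45, 19, 85, 56, 71, 79, 64, 13, 31, 46, 52, 29, 53]
sift down from index 1:
  19 vs larger child 71 at index 4, swap → [45, 71, 85, 56, 19, 79, 64, 13, 31, 46, 52, 29, 53]
  19 vs larger child 52 at index 10, swap → [45, 71, 85, 56, 52, 79, 64, 13, 31, 46, 19, 29, 53]
sift down from index 0:
  45 vs larger child 85 at index 2, swap → [85, 71, 45, 56, 52, 79, 64, 13, 31, 46, 19, 29, 53]
  45 vs larger child 79 at index 5, swap → [85, 71, 79, 56, 52, 45, 64, 13, 31, 46, 19, 29, 53]
  45 vs larger child 53 at index 12, swap → [85, 71, 79, 56, 52, 53, 64, 13, 31, 46, 19, 29, 45]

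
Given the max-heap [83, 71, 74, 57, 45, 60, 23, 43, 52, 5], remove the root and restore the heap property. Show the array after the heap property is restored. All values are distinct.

[74, 71, 60, 57, 45, 5, 23, 43, 52]

remove root 83; move last element 5 to root → [5, 71, 74, 57, 45, 60, 23, 43, 52]
5 vs larger child 74 at index 2, swap → [74, 71, 5, 57, 45, 60, 23, 43, 52]
5 vs larger child 60 at index 5, swap → [74, 71, 60, 57, 45, 5, 23, 43, 52]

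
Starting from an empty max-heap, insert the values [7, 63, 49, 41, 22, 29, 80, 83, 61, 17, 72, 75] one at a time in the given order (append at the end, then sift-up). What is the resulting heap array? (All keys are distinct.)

Insert 7:
  append 7 at index 0 → [7] (no swap needed)
Insert 63:
  append 63 at index 1 → [7, 63]
  63 > parent 7 at index 0, swap → [63, 7]
Insert 49:
  append 49 at index 2 → [63, 7, 49] (no swap needed)
Insert 41:
  append 41 at index 3 → [63, 7, 49, 41]
  41 > parent 7 at index 1, swap → [63, 41, 49, 7]
Insert 22:
  append 22 at index 4 → [63, 41, 49, 7, 22] (no swap needed)
Insert 29:
  append 29 at index 5 → [63, 41, 49, 7, 22, 29] (no swap needed)
Insert 80:
  append 80 at index 6 → [63, 41, 49, 7, 22, 29, 80]
  80 > parent 49 at index 2, swap → [63, 41, 80, 7, 22, 29, 49]
  80 > parent 63 at index 0, swap → [80, 41, 63, 7, 22, 29, 49]
Insert 83:
  append 83 at index 7 → [80, 41, 63, 7, 22, 29, 49, 83]
  83 > parent 7 at index 3, swap → [80, 41, 63, 83, 22, 29, 49, 7]
  83 > parent 41 at index 1, swap → [80, 83, 63, 41, 22, 29, 49, 7]
  83 > parent 80 at index 0, swap → [83, 80, 63, 41, 22, 29, 49, 7]
Insert 61:
  append 61 at index 8 → [83, 80, 63, 41, 22, 29, 49, 7, 61]
  61 > parent 41 at index 3, swap → [83, 80, 63, 61, 22, 29, 49, 7, 41]
Insert 17:
  append 17 at index 9 → [83, 80, 63, 61, 22, 29, 49, 7, 41, 17] (no swap needed)
Insert 72:
  append 72 at index 10 → [83, 80, 63, 61, 22, 29, 49, 7, 41, 17, 72]
  72 > parent 22 at index 4, swap → [83, 80, 63, 61, 72, 29, 49, 7, 41, 17, 22]
Insert 75:
  append 75 at index 11 → [83, 80, 63, 61, 72, 29, 49, 7, 41, 17, 22, 75]
  75 > parent 29 at index 5, swap → [83, 80, 63, 61, 72, 75, 49, 7, 41, 17, 22, 29]
  75 > parent 63 at index 2, swap → [83, 80, 75, 61, 72, 63, 49, 7, 41, 17, 22, 29]

[83, 80, 75, 61, 72, 63, 49, 7, 41, 17, 22, 29]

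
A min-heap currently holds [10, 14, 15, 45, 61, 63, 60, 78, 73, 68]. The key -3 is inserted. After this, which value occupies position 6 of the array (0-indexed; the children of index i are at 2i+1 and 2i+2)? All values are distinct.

60

append -3 at index 10 → [10, 14, 15, 45, 61, 63, 60, 78, 73, 68, -3]
-3 < parent 61 at index 4, swap → [10, 14, 15, 45, -3, 63, 60, 78, 73, 68, 61]
-3 < parent 14 at index 1, swap → [10, -3, 15, 45, 14, 63, 60, 78, 73, 68, 61]
-3 < parent 10 at index 0, swap → [-3, 10, 15, 45, 14, 63, 60, 78, 73, 68, 61]
resulting array: [-3, 10, 15, 45, 14, 63, 60, 78, 73, 68, 61]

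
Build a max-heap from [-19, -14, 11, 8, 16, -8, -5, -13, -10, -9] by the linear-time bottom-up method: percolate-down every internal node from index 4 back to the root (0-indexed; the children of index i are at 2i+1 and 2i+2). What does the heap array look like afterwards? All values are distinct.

sift down from index 4: already satisfies heap property
sift down from index 3: already satisfies heap property
sift down from index 2: already satisfies heap property
sift down from index 1:
  -14 vs larger child 16 at index 4, swap → [-19, 16, 11, 8, -14, -8, -5, -13, -10, -9]
  -14 vs only child -9 at index 9, swap → [-19, 16, 11, 8, -9, -8, -5, -13, -10, -14]
sift down from index 0:
  -19 vs larger child 16 at index 1, swap → [16, -19, 11, 8, -9, -8, -5, -13, -10, -14]
  -19 vs larger child 8 at index 3, swap → [16, 8, 11, -19, -9, -8, -5, -13, -10, -14]
  -19 vs larger child -10 at index 8, swap → [16, 8, 11, -10, -9, -8, -5, -13, -19, -14]

[16, 8, 11, -10, -9, -8, -5, -13, -19, -14]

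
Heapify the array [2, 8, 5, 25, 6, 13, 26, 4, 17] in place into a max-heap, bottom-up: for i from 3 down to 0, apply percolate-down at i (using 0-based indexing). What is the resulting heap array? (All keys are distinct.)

[26, 25, 13, 17, 6, 2, 5, 4, 8]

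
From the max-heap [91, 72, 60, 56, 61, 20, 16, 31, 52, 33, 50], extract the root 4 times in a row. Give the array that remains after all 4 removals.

[56, 52, 33, 31, 50, 20, 16]

extract-max #1 returns 91:
  remove root 91; move last element 50 to root → [50, 72, 60, 56, 61, 20, 16, 31, 52, 33]
  50 vs larger child 72 at index 1, swap → [72, 50, 60, 56, 61, 20, 16, 31, 52, 33]
  50 vs larger child 61 at index 4, swap → [72, 61, 60, 56, 50, 20, 16, 31, 52, 33]
extract-max #2 returns 72:
  remove root 72; move last element 33 to root → [33, 61, 60, 56, 50, 20, 16, 31, 52]
  33 vs larger child 61 at index 1, swap → [61, 33, 60, 56, 50, 20, 16, 31, 52]
  33 vs larger child 56 at index 3, swap → [61, 56, 60, 33, 50, 20, 16, 31, 52]
  33 vs larger child 52 at index 8, swap → [61, 56, 60, 52, 50, 20, 16, 31, 33]
extract-max #3 returns 61:
  remove root 61; move last element 33 to root → [33, 56, 60, 52, 50, 20, 16, 31]
  33 vs larger child 60 at index 2, swap → [60, 56, 33, 52, 50, 20, 16, 31]
extract-max #4 returns 60:
  remove root 60; move last element 31 to root → [31, 56, 33, 52, 50, 20, 16]
  31 vs larger child 56 at index 1, swap → [56, 31, 33, 52, 50, 20, 16]
  31 vs larger child 52 at index 3, swap → [56, 52, 33, 31, 50, 20, 16]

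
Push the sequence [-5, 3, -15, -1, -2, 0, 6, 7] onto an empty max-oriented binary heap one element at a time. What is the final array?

[7, 6, 3, -1, -2, -15, 0, -5]

Insert -5:
  append -5 at index 0 → [-5] (no swap needed)
Insert 3:
  append 3 at index 1 → [-5, 3]
  3 > parent -5 at index 0, swap → [3, -5]
Insert -15:
  append -15 at index 2 → [3, -5, -15] (no swap needed)
Insert -1:
  append -1 at index 3 → [3, -5, -15, -1]
  -1 > parent -5 at index 1, swap → [3, -1, -15, -5]
Insert -2:
  append -2 at index 4 → [3, -1, -15, -5, -2] (no swap needed)
Insert 0:
  append 0 at index 5 → [3, -1, -15, -5, -2, 0]
  0 > parent -15 at index 2, swap → [3, -1, 0, -5, -2, -15]
Insert 6:
  append 6 at index 6 → [3, -1, 0, -5, -2, -15, 6]
  6 > parent 0 at index 2, swap → [3, -1, 6, -5, -2, -15, 0]
  6 > parent 3 at index 0, swap → [6, -1, 3, -5, -2, -15, 0]
Insert 7:
  append 7 at index 7 → [6, -1, 3, -5, -2, -15, 0, 7]
  7 > parent -5 at index 3, swap → [6, -1, 3, 7, -2, -15, 0, -5]
  7 > parent -1 at index 1, swap → [6, 7, 3, -1, -2, -15, 0, -5]
  7 > parent 6 at index 0, swap → [7, 6, 3, -1, -2, -15, 0, -5]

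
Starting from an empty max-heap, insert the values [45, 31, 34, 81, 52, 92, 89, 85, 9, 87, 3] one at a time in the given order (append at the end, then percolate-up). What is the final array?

[92, 87, 89, 52, 85, 34, 81, 31, 9, 45, 3]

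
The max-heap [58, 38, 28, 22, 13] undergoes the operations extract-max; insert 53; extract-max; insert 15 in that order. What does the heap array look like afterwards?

[38, 22, 28, 13, 15]

extract-max → returns 58:
  remove root 58; move last element 13 to root → [13, 38, 28, 22]
  13 vs larger child 38 at index 1, swap → [38, 13, 28, 22]
  13 vs only child 22 at index 3, swap → [38, 22, 28, 13]
insert 53:
  append 53 at index 4 → [38, 22, 28, 13, 53]
  53 > parent 22 at index 1, swap → [38, 53, 28, 13, 22]
  53 > parent 38 at index 0, swap → [53, 38, 28, 13, 22]
extract-max → returns 53:
  remove root 53; move last element 22 to root → [22, 38, 28, 13]
  22 vs larger child 38 at index 1, swap → [38, 22, 28, 13]
insert 15:
  append 15 at index 4 → [38, 22, 28, 13, 15] (no swap needed)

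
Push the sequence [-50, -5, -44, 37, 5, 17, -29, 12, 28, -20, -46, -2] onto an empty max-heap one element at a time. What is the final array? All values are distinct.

[37, 28, 17, 12, -5, -2, -29, -50, 5, -20, -46, -44]

Insert -50:
  append -50 at index 0 → [-50] (no swap needed)
Insert -5:
  append -5 at index 1 → [-50, -5]
  -5 > parent -50 at index 0, swap → [-5, -50]
Insert -44:
  append -44 at index 2 → [-5, -50, -44] (no swap needed)
Insert 37:
  append 37 at index 3 → [-5, -50, -44, 37]
  37 > parent -50 at index 1, swap → [-5, 37, -44, -50]
  37 > parent -5 at index 0, swap → [37, -5, -44, -50]
Insert 5:
  append 5 at index 4 → [37, -5, -44, -50, 5]
  5 > parent -5 at index 1, swap → [37, 5, -44, -50, -5]
Insert 17:
  append 17 at index 5 → [37, 5, -44, -50, -5, 17]
  17 > parent -44 at index 2, swap → [37, 5, 17, -50, -5, -44]
Insert -29:
  append -29 at index 6 → [37, 5, 17, -50, -5, -44, -29] (no swap needed)
Insert 12:
  append 12 at index 7 → [37, 5, 17, -50, -5, -44, -29, 12]
  12 > parent -50 at index 3, swap → [37, 5, 17, 12, -5, -44, -29, -50]
  12 > parent 5 at index 1, swap → [37, 12, 17, 5, -5, -44, -29, -50]
Insert 28:
  append 28 at index 8 → [37, 12, 17, 5, -5, -44, -29, -50, 28]
  28 > parent 5 at index 3, swap → [37, 12, 17, 28, -5, -44, -29, -50, 5]
  28 > parent 12 at index 1, swap → [37, 28, 17, 12, -5, -44, -29, -50, 5]
Insert -20:
  append -20 at index 9 → [37, 28, 17, 12, -5, -44, -29, -50, 5, -20] (no swap needed)
Insert -46:
  append -46 at index 10 → [37, 28, 17, 12, -5, -44, -29, -50, 5, -20, -46] (no swap needed)
Insert -2:
  append -2 at index 11 → [37, 28, 17, 12, -5, -44, -29, -50, 5, -20, -46, -2]
  -2 > parent -44 at index 5, swap → [37, 28, 17, 12, -5, -2, -29, -50, 5, -20, -46, -44]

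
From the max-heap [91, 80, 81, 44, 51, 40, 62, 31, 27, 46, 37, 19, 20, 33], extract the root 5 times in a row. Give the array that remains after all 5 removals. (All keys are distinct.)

extract-max #1 returns 91:
  remove root 91; move last element 33 to root → [33, 80, 81, 44, 51, 40, 62, 31, 27, 46, 37, 19, 20]
  33 vs larger child 81 at index 2, swap → [81, 80, 33, 44, 51, 40, 62, 31, 27, 46, 37, 19, 20]
  33 vs larger child 62 at index 6, swap → [81, 80, 62, 44, 51, 40, 33, 31, 27, 46, 37, 19, 20]
extract-max #2 returns 81:
  remove root 81; move last element 20 to root → [20, 80, 62, 44, 51, 40, 33, 31, 27, 46, 37, 19]
  20 vs larger child 80 at index 1, swap → [80, 20, 62, 44, 51, 40, 33, 31, 27, 46, 37, 19]
  20 vs larger child 51 at index 4, swap → [80, 51, 62, 44, 20, 40, 33, 31, 27, 46, 37, 19]
  20 vs larger child 46 at index 9, swap → [80, 51, 62, 44, 46, 40, 33, 31, 27, 20, 37, 19]
extract-max #3 returns 80:
  remove root 80; move last element 19 to root → [19, 51, 62, 44, 46, 40, 33, 31, 27, 20, 37]
  19 vs larger child 62 at index 2, swap → [62, 51, 19, 44, 46, 40, 33, 31, 27, 20, 37]
  19 vs larger child 40 at index 5, swap → [62, 51, 40, 44, 46, 19, 33, 31, 27, 20, 37]
extract-max #4 returns 62:
  remove root 62; move last element 37 to root → [37, 51, 40, 44, 46, 19, 33, 31, 27, 20]
  37 vs larger child 51 at index 1, swap → [51, 37, 40, 44, 46, 19, 33, 31, 27, 20]
  37 vs larger child 46 at index 4, swap → [51, 46, 40, 44, 37, 19, 33, 31, 27, 20]
extract-max #5 returns 51:
  remove root 51; move last element 20 to root → [20, 46, 40, 44, 37, 19, 33, 31, 27]
  20 vs larger child 46 at index 1, swap → [46, 20, 40, 44, 37, 19, 33, 31, 27]
  20 vs larger child 44 at index 3, swap → [46, 44, 40, 20, 37, 19, 33, 31, 27]
  20 vs larger child 31 at index 7, swap → [46, 44, 40, 31, 37, 19, 33, 20, 27]

[46, 44, 40, 31, 37, 19, 33, 20, 27]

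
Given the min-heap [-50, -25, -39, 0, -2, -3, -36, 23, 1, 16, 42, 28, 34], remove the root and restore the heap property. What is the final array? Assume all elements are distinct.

[-39, -25, -36, 0, -2, -3, 34, 23, 1, 16, 42, 28]

remove root -50; move last element 34 to root → [34, -25, -39, 0, -2, -3, -36, 23, 1, 16, 42, 28]
34 vs smaller child -39 at index 2, swap → [-39, -25, 34, 0, -2, -3, -36, 23, 1, 16, 42, 28]
34 vs smaller child -36 at index 6, swap → [-39, -25, -36, 0, -2, -3, 34, 23, 1, 16, 42, 28]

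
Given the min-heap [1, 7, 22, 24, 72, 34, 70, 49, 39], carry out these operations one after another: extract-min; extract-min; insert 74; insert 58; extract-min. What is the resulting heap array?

[24, 39, 34, 58, 72, 49, 70, 74]

extract-min → returns 1:
  remove root 1; move last element 39 to root → [39, 7, 22, 24, 72, 34, 70, 49]
  39 vs smaller child 7 at index 1, swap → [7, 39, 22, 24, 72, 34, 70, 49]
  39 vs smaller child 24 at index 3, swap → [7, 24, 22, 39, 72, 34, 70, 49]
extract-min → returns 7:
  remove root 7; move last element 49 to root → [49, 24, 22, 39, 72, 34, 70]
  49 vs smaller child 22 at index 2, swap → [22, 24, 49, 39, 72, 34, 70]
  49 vs smaller child 34 at index 5, swap → [22, 24, 34, 39, 72, 49, 70]
insert 74:
  append 74 at index 7 → [22, 24, 34, 39, 72, 49, 70, 74] (no swap needed)
insert 58:
  append 58 at index 8 → [22, 24, 34, 39, 72, 49, 70, 74, 58] (no swap needed)
extract-min → returns 22:
  remove root 22; move last element 58 to root → [58, 24, 34, 39, 72, 49, 70, 74]
  58 vs smaller child 24 at index 1, swap → [24, 58, 34, 39, 72, 49, 70, 74]
  58 vs smaller child 39 at index 3, swap → [24, 39, 34, 58, 72, 49, 70, 74]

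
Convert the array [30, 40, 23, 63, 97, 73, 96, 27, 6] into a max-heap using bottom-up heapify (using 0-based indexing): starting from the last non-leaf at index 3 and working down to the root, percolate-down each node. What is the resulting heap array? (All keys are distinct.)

[97, 63, 96, 30, 40, 73, 23, 27, 6]

sift down from index 3: already satisfies heap property
sift down from index 2:
  23 vs larger child 96 at index 6, swap → [30, 40, 96, 63, 97, 73, 23, 27, 6]
sift down from index 1:
  40 vs larger child 97 at index 4, swap → [30, 97, 96, 63, 40, 73, 23, 27, 6]
sift down from index 0:
  30 vs larger child 97 at index 1, swap → [97, 30, 96, 63, 40, 73, 23, 27, 6]
  30 vs larger child 63 at index 3, swap → [97, 63, 96, 30, 40, 73, 23, 27, 6]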